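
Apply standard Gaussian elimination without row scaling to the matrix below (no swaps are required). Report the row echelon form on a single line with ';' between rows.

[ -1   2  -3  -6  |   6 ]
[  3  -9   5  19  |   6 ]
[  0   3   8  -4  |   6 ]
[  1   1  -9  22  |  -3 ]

REF = [-1 2 -3 -6 6; 0 -3 -4 1 24; 0 0 4 -3 30; 0 0 0 5 147]

Forward elimination:
R2 <- R2 - (-3)*R1:  [  0  -3  -4   1  24 ]
R4 <- R4 - (-1)*R1:  [   0    3  -12   16    3 ]
R3 <- R3 - (-1)*R2:  [  0   0   4  -3  30 ]
R4 <- R4 - (-1)*R2:  [   0    0  -16   17   27 ]
R4 <- R4 - (-4)*R3:  [   0    0    0    5  147 ]
Row echelon form:
[ -1   2  -3  -6  |    6 ]
[  0  -3  -4   1  |   24 ]
[  0   0   4  -3  |   30 ]
[  0   0   0   5  |  147 ]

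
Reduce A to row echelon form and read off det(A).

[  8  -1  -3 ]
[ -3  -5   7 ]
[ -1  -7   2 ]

det(A) = 265

Forward elimination:
R2 <- R2 - (-3/8)*R1:  [     0  -43/8   47/8 ]
R3 <- R3 - (-1/8)*R1:  [     0  -57/8   13/8 ]
R3 <- R3 - (57/43)*R2:  [       0        0  -265/43 ]
Upper-triangular form:
[ 8     -1       -3 ]
[ 0  -43/8     47/8 ]
[ 0      0  -265/43 ]
det(A) = (-1)^0 * (8) * (-43/8) * (-265/43) = 265  (0 row swaps -> sign +1)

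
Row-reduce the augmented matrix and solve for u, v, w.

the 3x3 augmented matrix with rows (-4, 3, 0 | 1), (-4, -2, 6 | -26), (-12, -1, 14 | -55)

Forward elimination on [A|b]:
R2 <- R2 - (1)*R1:  [   0   -5    6  -27 ]
R3 <- R3 - (3)*R1:  [   0  -10   14  -58 ]
R3 <- R3 - (2)*R2:  [  0   0   2  -4 ]
Row echelon form:
[ -4   3  0  |    1 ]
[  0  -5  6  |  -27 ]
[  0   0  2  |   -4 ]
Back-substitution:
w = (-4) / 2 = -2
v = (-27 - (6)*(-2)) / -5 = 3
u = (1 - (3)*(3)) / -4 = 2

(2, 3, -2)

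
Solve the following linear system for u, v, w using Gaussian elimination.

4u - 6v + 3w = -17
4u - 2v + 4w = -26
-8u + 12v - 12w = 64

(-2, -1, -5)

Forward elimination on [A|b]:
R2 <- R2 - (1)*R1:  [  0   4   1  -9 ]
R3 <- R3 - (-2)*R1:  [  0   0  -6  30 ]
Row echelon form:
[ 4  -6   3  |  -17 ]
[ 0   4   1  |   -9 ]
[ 0   0  -6  |   30 ]
Back-substitution:
w = (30) / -6 = -5
v = (-9 - (1)*(-5)) / 4 = -1
u = (-17 - (-6)*(-1) - (3)*(-5)) / 4 = -2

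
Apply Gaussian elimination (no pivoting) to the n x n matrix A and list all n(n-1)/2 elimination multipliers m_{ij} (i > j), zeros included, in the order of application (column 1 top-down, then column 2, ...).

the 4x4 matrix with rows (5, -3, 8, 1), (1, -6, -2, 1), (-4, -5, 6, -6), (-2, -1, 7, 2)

Forward elimination:
R2 <- R2 - (1/5)*R1:  [     0  -27/5  -18/5    4/5 ]
R3 <- R3 - (-4/5)*R1:  [     0  -37/5   62/5  -26/5 ]
R4 <- R4 - (-2/5)*R1:  [     0  -11/5   51/5   12/5 ]
R3 <- R3 - (37/27)*R2:  [       0        0     52/3  -170/27 ]
R4 <- R4 - (11/27)*R2:  [     0      0   35/3  56/27 ]
R4 <- R4 - (35/52)*R3:  [        0         0         0  1477/234 ]
Multipliers (in order of application): m_{21} = 1/5, m_{31} = -4/5, m_{41} = -2/5, m_{32} = 37/27, m_{42} = 11/27, m_{43} = 35/52

multipliers: 1/5, -4/5, -2/5, 37/27, 11/27, 35/52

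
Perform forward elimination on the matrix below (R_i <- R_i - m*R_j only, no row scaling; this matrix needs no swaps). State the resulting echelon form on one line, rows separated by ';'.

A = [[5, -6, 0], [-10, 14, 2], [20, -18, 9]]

Forward elimination:
R2 <- R2 - (-2)*R1:  [ 0  2  2 ]
R3 <- R3 - (4)*R1:  [ 0  6  9 ]
R3 <- R3 - (3)*R2:  [ 0  0  3 ]
Row echelon form:
[ 5  -6  0 ]
[ 0   2  2 ]
[ 0   0  3 ]

REF = [5 -6 0; 0 2 2; 0 0 3]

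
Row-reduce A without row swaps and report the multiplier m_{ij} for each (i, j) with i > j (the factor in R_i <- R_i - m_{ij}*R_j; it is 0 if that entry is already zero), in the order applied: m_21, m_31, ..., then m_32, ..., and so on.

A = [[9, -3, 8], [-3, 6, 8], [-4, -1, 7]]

multipliers: -1/3, -4/9, -7/15

Forward elimination:
R2 <- R2 - (-1/3)*R1:  [    0     5  32/3 ]
R3 <- R3 - (-4/9)*R1:  [    0  -7/3  95/9 ]
R3 <- R3 - (-7/15)*R2:  [      0       0  233/15 ]
Multipliers (in order of application): m_{21} = -1/3, m_{31} = -4/9, m_{32} = -7/15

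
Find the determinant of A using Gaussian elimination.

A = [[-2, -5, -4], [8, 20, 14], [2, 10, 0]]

Forward elimination:
R2 <- R2 - (-4)*R1:  [  0   0  -2 ]
R3 <- R3 - (-1)*R1:  [  0   5  -4 ]
R2 <-> R3   (pivot in column 2 was zero)
[ -2  -5  -4 ]
[  0   5  -4 ]
[  0   0  -2 ]
Upper-triangular form:
[ -2  -5  -4 ]
[  0   5  -4 ]
[  0   0  -2 ]
det(A) = (-1)^1 * (-2) * (5) * (-2) = -20  (1 row swap -> sign -1)

det(A) = -20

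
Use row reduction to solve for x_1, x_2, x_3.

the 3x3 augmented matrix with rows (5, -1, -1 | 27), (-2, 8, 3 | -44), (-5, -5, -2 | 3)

(4, -3, -4)

Forward elimination on [A|b]:
R2 <- R2 - (-2/5)*R1:  [      0    38/5    13/5  -166/5 ]
R3 <- R3 - (-1)*R1:  [  0  -6  -3  30 ]
R3 <- R3 - (-15/19)*R2:  [      0       0  -18/19   72/19 ]
Row echelon form:
[ 5    -1      -1  |      27 ]
[ 0  38/5    13/5  |  -166/5 ]
[ 0     0  -18/19  |   72/19 ]
Back-substitution:
x_3 = (72/19) / (-18/19) = -4
x_2 = (-166/5 - (13/5)*(-4)) / (38/5) = -3
x_1 = (27 - (-1)*(-3) - (-1)*(-4)) / 5 = 4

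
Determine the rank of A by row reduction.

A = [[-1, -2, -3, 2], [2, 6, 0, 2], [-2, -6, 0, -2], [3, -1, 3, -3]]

Row reduction:
R2 <- R2 - (-2)*R1:  [  0   2  -6   6 ]
R3 <- R3 - (2)*R1:  [  0  -2   6  -6 ]
R4 <- R4 - (-3)*R1:  [  0  -7  -6   3 ]
R3 <- R3 - (-1)*R2:  [ 0  0  0  0 ]
R4 <- R4 - (-7/2)*R2:  [   0    0  -27   24 ]
R3 <-> R4   (pivot in column 3 was zero)
[ -1  -2   -3   2 ]
[  0   2   -6   6 ]
[  0   0  -27  24 ]
[  0   0    0   0 ]
Row echelon form:
[ -1  -2   -3   2 ]
[  0   2   -6   6 ]
[  0   0  -27  24 ]
[  0   0    0   0 ]
Nonzero rows / pivot columns: 3

rank(A) = 3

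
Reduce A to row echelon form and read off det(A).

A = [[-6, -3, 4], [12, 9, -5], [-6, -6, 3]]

Forward elimination:
R2 <- R2 - (-2)*R1:  [ 0  3  3 ]
R3 <- R3 - (1)*R1:  [  0  -3  -1 ]
R3 <- R3 - (-1)*R2:  [ 0  0  2 ]
Upper-triangular form:
[ -6  -3  4 ]
[  0   3  3 ]
[  0   0  2 ]
det(A) = (-1)^0 * (-6) * (3) * (2) = -36  (0 row swaps -> sign +1)

det(A) = -36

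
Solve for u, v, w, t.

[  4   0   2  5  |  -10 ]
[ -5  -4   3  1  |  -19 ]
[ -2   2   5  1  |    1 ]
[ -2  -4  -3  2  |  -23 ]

(2, 2, 1, -4)

Forward elimination on [A|b]:
R2 <- R2 - (-5/4)*R1:  [     0     -4   11/2   29/4  -63/2 ]
R3 <- R3 - (-1/2)*R1:  [   0    2    6  7/2   -4 ]
R4 <- R4 - (-1/2)*R1:  [   0   -4   -2  9/2  -28 ]
R3 <- R3 - (-1/2)*R2:  [     0      0   35/4   57/8  -79/4 ]
R4 <- R4 - (1)*R2:  [     0      0  -15/2  -11/4    7/2 ]
R4 <- R4 - (-6/7)*R3:  [     0      0      0  47/14  -94/7 ]
Row echelon form:
[ 4   0     2      5  |    -10 ]
[ 0  -4  11/2   29/4  |  -63/2 ]
[ 0   0  35/4   57/8  |  -79/4 ]
[ 0   0     0  47/14  |  -94/7 ]
Back-substitution:
t = (-94/7) / (47/14) = -4
w = (-79/4 - (57/8)*(-4)) / (35/4) = 1
v = (-63/2 - (11/2)*(1) - (29/4)*(-4)) / -4 = 2
u = (-10 - (2)*(1) - (5)*(-4)) / 4 = 2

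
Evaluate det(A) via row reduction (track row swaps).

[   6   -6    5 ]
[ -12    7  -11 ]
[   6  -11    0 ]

det(A) = 120

Forward elimination:
R2 <- R2 - (-2)*R1:  [  0  -5  -1 ]
R3 <- R3 - (1)*R1:  [  0  -5  -5 ]
R3 <- R3 - (1)*R2:  [  0   0  -4 ]
Upper-triangular form:
[ 6  -6   5 ]
[ 0  -5  -1 ]
[ 0   0  -4 ]
det(A) = (-1)^0 * (6) * (-5) * (-4) = 120  (0 row swaps -> sign +1)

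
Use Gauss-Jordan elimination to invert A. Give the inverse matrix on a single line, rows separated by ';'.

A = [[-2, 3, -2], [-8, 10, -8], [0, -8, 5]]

Gauss-Jordan on [A | I]:
R1 <- (1/-2)*R1:  [    1  -3/2     1  |  -1/2     0     0 ]
R2 <- R2 - (-8)*R1:  [  0  -2   0  |  -4   1   0 ]
R2 <- (1/-2)*R2:  [    0     1     0  |     2  -1/2     0 ]
R1 <- R1 - (-3/2)*R2:  [    1     0     1  |   5/2  -3/4     0 ]
R3 <- R3 - (-8)*R2:  [  0   0   5  |  16  -4   1 ]
R3 <- (1/5)*R3:  [    0     0     1  |  16/5  -4/5   1/5 ]
R1 <- R1 - (1)*R3:  [     1      0      0  |  -7/10   1/20   -1/5 ]
Right block of [I | A^{-1}] is the inverse:
[ -7/10  1/20  -1/5 ]
[     2  -1/2     0 ]
[  16/5  -4/5   1/5 ]

inverse = [-7/10 1/20 -1/5; 2 -1/2 0; 16/5 -4/5 1/5]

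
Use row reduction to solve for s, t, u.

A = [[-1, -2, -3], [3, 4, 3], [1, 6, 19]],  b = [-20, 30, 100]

Forward elimination on [A|b]:
R2 <- R2 - (-3)*R1:  [   0   -2   -6  -30 ]
R3 <- R3 - (-1)*R1:  [  0   4  16  80 ]
R3 <- R3 - (-2)*R2:  [  0   0   4  20 ]
Row echelon form:
[ -1  -2  -3  |  -20 ]
[  0  -2  -6  |  -30 ]
[  0   0   4  |   20 ]
Back-substitution:
u = (20) / 4 = 5
t = (-30 - (-6)*(5)) / -2 = 0
s = (-20 - (-2)*(0) - (-3)*(5)) / -1 = 5

(5, 0, 5)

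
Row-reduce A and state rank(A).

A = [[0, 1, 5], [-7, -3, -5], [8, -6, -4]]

Row reduction:
R1 <-> R2   (pivot in column 1 was zero)
[ -7  -3  -5 ]
[  0   1   5 ]
[  8  -6  -4 ]
R3 <- R3 - (-8/7)*R1:  [     0  -66/7  -68/7 ]
R3 <- R3 - (-66/7)*R2:  [     0      0  262/7 ]
Row echelon form:
[ -7  -3     -5 ]
[  0   1      5 ]
[  0   0  262/7 ]
Nonzero rows / pivot columns: 3

rank(A) = 3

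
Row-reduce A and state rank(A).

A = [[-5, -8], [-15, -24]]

Row reduction:
R2 <- R2 - (3)*R1:  [ 0  0 ]
Row echelon form:
[ -5  -8 ]
[  0   0 ]
Nonzero rows / pivot columns: 1

rank(A) = 1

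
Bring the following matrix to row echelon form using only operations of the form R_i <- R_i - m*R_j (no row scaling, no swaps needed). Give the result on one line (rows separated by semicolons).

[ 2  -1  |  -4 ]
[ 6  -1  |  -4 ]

REF = [2 -1 -4; 0 2 8]

Forward elimination:
R2 <- R2 - (3)*R1:  [ 0  2  8 ]
Row echelon form:
[ 2  -1  |  -4 ]
[ 0   2  |   8 ]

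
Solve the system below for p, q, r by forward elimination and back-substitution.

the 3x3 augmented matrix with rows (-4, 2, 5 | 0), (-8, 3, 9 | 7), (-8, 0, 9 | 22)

(-5, -5, -2)

Forward elimination on [A|b]:
R2 <- R2 - (2)*R1:  [  0  -1  -1   7 ]
R3 <- R3 - (2)*R1:  [  0  -4  -1  22 ]
R3 <- R3 - (4)*R2:  [  0   0   3  -6 ]
Row echelon form:
[ -4   2   5  |   0 ]
[  0  -1  -1  |   7 ]
[  0   0   3  |  -6 ]
Back-substitution:
r = (-6) / 3 = -2
q = (7 - (-1)*(-2)) / -1 = -5
p = (0 - (2)*(-5) - (5)*(-2)) / -4 = -5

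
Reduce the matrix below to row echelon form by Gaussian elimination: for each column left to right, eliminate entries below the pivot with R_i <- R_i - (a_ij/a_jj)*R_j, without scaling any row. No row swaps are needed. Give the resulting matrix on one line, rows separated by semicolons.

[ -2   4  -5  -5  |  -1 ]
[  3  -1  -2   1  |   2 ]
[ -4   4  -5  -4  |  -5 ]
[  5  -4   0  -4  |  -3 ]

REF = [-2 4 -5 -5 -1; 0 5 -19/2 -13/2 1/2; 0 0 -13/5 4/5 -13/5; 0 0 0 -235/26 -5]

Forward elimination:
R2 <- R2 - (-3/2)*R1:  [     0      5  -19/2  -13/2    1/2 ]
R3 <- R3 - (2)*R1:  [  0  -4   5   6  -3 ]
R4 <- R4 - (-5/2)*R1:  [     0      6  -25/2  -33/2  -11/2 ]
R3 <- R3 - (-4/5)*R2:  [     0      0  -13/5    4/5  -13/5 ]
R4 <- R4 - (6/5)*R2:  [      0       0  -11/10  -87/10  -61/10 ]
R4 <- R4 - (11/26)*R3:  [       0        0        0  -235/26       -5 ]
Row echelon form:
[ -2  4     -5       -5  |     -1 ]
[  0  5  -19/2    -13/2  |    1/2 ]
[  0  0  -13/5      4/5  |  -13/5 ]
[  0  0      0  -235/26  |     -5 ]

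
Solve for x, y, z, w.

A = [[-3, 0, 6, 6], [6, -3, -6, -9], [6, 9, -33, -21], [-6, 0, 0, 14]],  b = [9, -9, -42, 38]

Forward elimination on [A|b]:
R2 <- R2 - (-2)*R1:  [  0  -3   6   3   9 ]
R3 <- R3 - (-2)*R1:  [   0    9  -21   -9  -24 ]
R4 <- R4 - (2)*R1:  [   0    0  -12    2   20 ]
R3 <- R3 - (-3)*R2:  [  0   0  -3   0   3 ]
R4 <- R4 - (4)*R3:  [ 0  0  0  2  8 ]
Row echelon form:
[ -3   0   6  6  |  9 ]
[  0  -3   6  3  |  9 ]
[  0   0  -3  0  |  3 ]
[  0   0   0  2  |  8 ]
Back-substitution:
w = (8) / 2 = 4
z = (3) / -3 = -1
y = (9 - (6)*(-1) - (3)*(4)) / -3 = -1
x = (9 - (6)*(-1) - (6)*(4)) / -3 = 3

(3, -1, -1, 4)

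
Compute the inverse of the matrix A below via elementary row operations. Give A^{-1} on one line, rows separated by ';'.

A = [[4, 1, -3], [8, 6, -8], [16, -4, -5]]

Gauss-Jordan on [A | I]:
R1 <- (1/4)*R1:  [    1   1/4  -3/4  |   1/4     0     0 ]
R2 <- R2 - (8)*R1:  [  0   4  -2  |  -2   1   0 ]
R3 <- R3 - (16)*R1:  [  0  -8   7  |  -4   0   1 ]
R2 <- (1/4)*R2:  [    0     1  -1/2  |  -1/2   1/4     0 ]
R1 <- R1 - (1/4)*R2:  [     1      0   -5/8  |    3/8  -1/16      0 ]
R3 <- R3 - (-8)*R2:  [  0   0   3  |  -8   2   1 ]
R3 <- (1/3)*R3:  [    0     0     1  |  -8/3   2/3   1/3 ]
R1 <- R1 - (-5/8)*R3:  [      1       0       0  |  -31/24   17/48    5/24 ]
R2 <- R2 - (-1/2)*R3:  [     0      1      0  |  -11/6   7/12    1/6 ]
Right block of [I | A^{-1}] is the inverse:
[ -31/24  17/48  5/24 ]
[  -11/6   7/12   1/6 ]
[   -8/3    2/3   1/3 ]

inverse = [-31/24 17/48 5/24; -11/6 7/12 1/6; -8/3 2/3 1/3]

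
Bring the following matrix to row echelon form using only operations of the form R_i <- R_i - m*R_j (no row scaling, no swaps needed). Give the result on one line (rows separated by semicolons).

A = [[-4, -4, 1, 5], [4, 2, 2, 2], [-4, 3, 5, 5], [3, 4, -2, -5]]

REF = [-4 -4 1 5; 0 -2 3 7; 0 0 29/2 49/2; 0 0 0 53/29]

Forward elimination:
R2 <- R2 - (-1)*R1:  [  0  -2   3   7 ]
R3 <- R3 - (1)*R1:  [ 0  7  4  0 ]
R4 <- R4 - (-3/4)*R1:  [    0     1  -5/4  -5/4 ]
R3 <- R3 - (-7/2)*R2:  [    0     0  29/2  49/2 ]
R4 <- R4 - (-1/2)*R2:  [   0    0  1/4  9/4 ]
R4 <- R4 - (1/58)*R3:  [     0      0      0  53/29 ]
Row echelon form:
[ -4  -4     1      5 ]
[  0  -2     3      7 ]
[  0   0  29/2   49/2 ]
[  0   0     0  53/29 ]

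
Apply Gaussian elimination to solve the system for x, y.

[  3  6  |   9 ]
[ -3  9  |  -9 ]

Forward elimination on [A|b]:
R2 <- R2 - (-1)*R1:  [  0  15   0 ]
Row echelon form:
[ 3   6  |  9 ]
[ 0  15  |  0 ]
Back-substitution:
y = (0) / 15 = 0
x = (9 - (6)*(0)) / 3 = 3

(3, 0)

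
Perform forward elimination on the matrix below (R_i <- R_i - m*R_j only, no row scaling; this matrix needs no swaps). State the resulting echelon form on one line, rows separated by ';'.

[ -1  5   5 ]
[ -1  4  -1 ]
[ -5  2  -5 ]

REF = [-1 5 5; 0 -1 -6; 0 0 108]

Forward elimination:
R2 <- R2 - (1)*R1:  [  0  -1  -6 ]
R3 <- R3 - (5)*R1:  [   0  -23  -30 ]
R3 <- R3 - (23)*R2:  [   0    0  108 ]
Row echelon form:
[ -1   5    5 ]
[  0  -1   -6 ]
[  0   0  108 ]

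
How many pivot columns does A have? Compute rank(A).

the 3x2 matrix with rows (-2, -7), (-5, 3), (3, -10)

rank(A) = 2

Row reduction:
R2 <- R2 - (5/2)*R1:  [    0  41/2 ]
R3 <- R3 - (-3/2)*R1:  [     0  -41/2 ]
R3 <- R3 - (-1)*R2:  [ 0  0 ]
Row echelon form:
[ -2    -7 ]
[  0  41/2 ]
[  0     0 ]
Nonzero rows / pivot columns: 2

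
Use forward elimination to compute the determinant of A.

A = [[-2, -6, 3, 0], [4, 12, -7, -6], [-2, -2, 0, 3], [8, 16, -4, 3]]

det(A) = 24

Forward elimination:
R2 <- R2 - (-2)*R1:  [  0   0  -1  -6 ]
R3 <- R3 - (1)*R1:  [  0   4  -3   3 ]
R4 <- R4 - (-4)*R1:  [  0  -8   8   3 ]
R2 <-> R3   (pivot in column 2 was zero)
[ -2  -6   3   0 ]
[  0   4  -3   3 ]
[  0   0  -1  -6 ]
[  0  -8   8   3 ]
R4 <- R4 - (-2)*R2:  [ 0  0  2  9 ]
R4 <- R4 - (-2)*R3:  [  0   0   0  -3 ]
Upper-triangular form:
[ -2  -6   3   0 ]
[  0   4  -3   3 ]
[  0   0  -1  -6 ]
[  0   0   0  -3 ]
det(A) = (-1)^1 * (-2) * (4) * (-1) * (-3) = 24  (1 row swap -> sign -1)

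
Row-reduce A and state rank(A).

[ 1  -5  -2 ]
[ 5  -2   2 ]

Row reduction:
R2 <- R2 - (5)*R1:  [  0  23  12 ]
Row echelon form:
[ 1  -5  -2 ]
[ 0  23  12 ]
Nonzero rows / pivot columns: 2

rank(A) = 2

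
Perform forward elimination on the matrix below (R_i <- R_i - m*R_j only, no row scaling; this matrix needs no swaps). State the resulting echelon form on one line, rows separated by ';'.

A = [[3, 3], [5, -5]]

Forward elimination:
R2 <- R2 - (5/3)*R1:  [   0  -10 ]
Row echelon form:
[ 3    3 ]
[ 0  -10 ]

REF = [3 3; 0 -10]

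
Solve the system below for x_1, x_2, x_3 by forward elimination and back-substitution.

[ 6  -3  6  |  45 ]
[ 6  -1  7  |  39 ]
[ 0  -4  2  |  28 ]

Forward elimination on [A|b]:
R2 <- R2 - (1)*R1:  [  0   2   1  -6 ]
R3 <- R3 - (-2)*R2:  [  0   0   4  16 ]
Row echelon form:
[ 6  -3  6  |  45 ]
[ 0   2  1  |  -6 ]
[ 0   0  4  |  16 ]
Back-substitution:
x_3 = (16) / 4 = 4
x_2 = (-6 - (1)*(4)) / 2 = -5
x_1 = (45 - (-3)*(-5) - (6)*(4)) / 6 = 1

(1, -5, 4)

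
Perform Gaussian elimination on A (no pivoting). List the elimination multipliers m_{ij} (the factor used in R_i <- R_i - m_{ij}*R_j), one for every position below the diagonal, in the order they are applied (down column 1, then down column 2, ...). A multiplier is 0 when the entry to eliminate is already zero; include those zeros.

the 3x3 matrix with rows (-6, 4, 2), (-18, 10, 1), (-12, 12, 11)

Forward elimination:
R2 <- R2 - (3)*R1:  [  0  -2  -5 ]
R3 <- R3 - (2)*R1:  [ 0  4  7 ]
R3 <- R3 - (-2)*R2:  [  0   0  -3 ]
Multipliers (in order of application): m_{21} = 3, m_{31} = 2, m_{32} = -2

multipliers: 3, 2, -2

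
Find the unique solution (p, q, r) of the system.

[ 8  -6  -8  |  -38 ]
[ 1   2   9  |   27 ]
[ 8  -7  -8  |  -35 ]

Forward elimination on [A|b]:
R2 <- R2 - (1/8)*R1:  [     0   11/4     10  127/4 ]
R3 <- R3 - (1)*R1:  [  0  -1   0   3 ]
R3 <- R3 - (-4/11)*R2:  [      0       0   40/11  160/11 ]
Row echelon form:
[ 8    -6     -8  |     -38 ]
[ 0  11/4     10  |   127/4 ]
[ 0     0  40/11  |  160/11 ]
Back-substitution:
r = (160/11) / (40/11) = 4
q = (127/4 - (10)*(4)) / (11/4) = -3
p = (-38 - (-6)*(-3) - (-8)*(4)) / 8 = -3

(-3, -3, 4)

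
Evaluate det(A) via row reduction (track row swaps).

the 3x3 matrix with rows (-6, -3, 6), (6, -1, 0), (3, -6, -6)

Forward elimination:
R2 <- R2 - (-1)*R1:  [  0  -4   6 ]
R3 <- R3 - (-1/2)*R1:  [     0  -15/2     -3 ]
R3 <- R3 - (15/8)*R2:  [     0      0  -57/4 ]
Upper-triangular form:
[ -6  -3      6 ]
[  0  -4      6 ]
[  0   0  -57/4 ]
det(A) = (-1)^0 * (-6) * (-4) * (-57/4) = -342  (0 row swaps -> sign +1)

det(A) = -342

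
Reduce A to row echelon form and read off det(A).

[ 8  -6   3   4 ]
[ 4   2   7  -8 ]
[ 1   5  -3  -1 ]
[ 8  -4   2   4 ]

det(A) = -272

Forward elimination:
R2 <- R2 - (1/2)*R1:  [    0     5  11/2   -10 ]
R3 <- R3 - (1/8)*R1:  [     0   23/4  -27/8   -3/2 ]
R4 <- R4 - (1)*R1:  [  0   2  -1   0 ]
R3 <- R3 - (23/20)*R2:  [      0       0  -97/10      10 ]
R4 <- R4 - (2/5)*R2:  [     0      0  -16/5      4 ]
R4 <- R4 - (32/97)*R3:  [     0      0      0  68/97 ]
Upper-triangular form:
[ 8  -6       3      4 ]
[ 0   5    11/2    -10 ]
[ 0   0  -97/10     10 ]
[ 0   0       0  68/97 ]
det(A) = (-1)^0 * (8) * (5) * (-97/10) * (68/97) = -272  (0 row swaps -> sign +1)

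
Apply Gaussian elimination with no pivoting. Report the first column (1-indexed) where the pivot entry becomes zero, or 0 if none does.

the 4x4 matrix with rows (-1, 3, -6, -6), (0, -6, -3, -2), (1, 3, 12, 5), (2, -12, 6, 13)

first zero-pivot column = 4

Naive forward elimination:
R3 <- R3 - (-1)*R1:  [  0   6   6  -1 ]
R4 <- R4 - (-2)*R1:  [  0  -6  -6   1 ]
R3 <- R3 - (-1)*R2:  [  0   0   3  -3 ]
R4 <- R4 - (1)*R2:  [  0   0  -3   3 ]
R4 <- R4 - (-1)*R3:  [ 0  0  0  0 ]
Matrix at this point:
[ -1   3  -6  -6 ]
[  0  -6  -3  -2 ]
[  0   0   3  -3 ]
[  0   0   0   0 ]
Pivot entry (4,4) in the last row is zero and there are no rows below to swap with -> zero pivot in column 4 (A is singular).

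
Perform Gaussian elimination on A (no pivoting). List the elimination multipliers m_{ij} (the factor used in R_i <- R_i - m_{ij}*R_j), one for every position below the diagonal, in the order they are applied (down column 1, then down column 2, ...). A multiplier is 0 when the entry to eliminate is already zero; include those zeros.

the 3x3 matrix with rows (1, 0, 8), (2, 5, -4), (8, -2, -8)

multipliers: 2, 8, -2/5

Forward elimination:
R2 <- R2 - (2)*R1:  [   0    5  -20 ]
R3 <- R3 - (8)*R1:  [   0   -2  -72 ]
R3 <- R3 - (-2/5)*R2:  [   0    0  -80 ]
Multipliers (in order of application): m_{21} = 2, m_{31} = 8, m_{32} = -2/5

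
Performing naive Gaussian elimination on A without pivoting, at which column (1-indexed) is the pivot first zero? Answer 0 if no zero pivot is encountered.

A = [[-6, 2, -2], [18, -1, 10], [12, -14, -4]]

Naive forward elimination:
R2 <- R2 - (-3)*R1:  [ 0  5  4 ]
R3 <- R3 - (-2)*R1:  [   0  -10   -8 ]
R3 <- R3 - (-2)*R2:  [ 0  0  0 ]
Matrix at this point:
[ -6  2  -2 ]
[  0  5   4 ]
[  0  0   0 ]
Pivot entry (3,3) in the last row is zero and there are no rows below to swap with -> zero pivot in column 3 (A is singular).

first zero-pivot column = 3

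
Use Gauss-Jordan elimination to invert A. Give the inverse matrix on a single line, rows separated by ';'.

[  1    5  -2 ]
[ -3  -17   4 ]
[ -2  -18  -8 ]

Gauss-Jordan on [A | I]:
R2 <- R2 - (-3)*R1:  [  0  -2  -2  |   3   1   0 ]
R3 <- R3 - (-2)*R1:  [   0   -8  -12  |    2    0    1 ]
R2 <- (1/-2)*R2:  [    0     1     1  |  -3/2  -1/2     0 ]
R1 <- R1 - (5)*R2:  [    1     0    -7  |  17/2   5/2     0 ]
R3 <- R3 - (-8)*R2:  [   0    0   -4  |  -10   -4    1 ]
R3 <- (1/-4)*R3:  [    0     0     1  |   5/2     1  -1/4 ]
R1 <- R1 - (-7)*R3:  [    1     0     0  |    26  19/2  -7/4 ]
R2 <- R2 - (1)*R3:  [    0     1     0  |    -4  -3/2   1/4 ]
Right block of [I | A^{-1}] is the inverse:
[  26  19/2  -7/4 ]
[  -4  -3/2   1/4 ]
[ 5/2     1  -1/4 ]

inverse = [26 19/2 -7/4; -4 -3/2 1/4; 5/2 1 -1/4]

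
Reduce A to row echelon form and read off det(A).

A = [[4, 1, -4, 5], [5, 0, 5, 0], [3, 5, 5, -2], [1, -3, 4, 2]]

det(A) = -735

Forward elimination:
R2 <- R2 - (5/4)*R1:  [     0   -5/4     10  -25/4 ]
R3 <- R3 - (3/4)*R1:  [     0   17/4      8  -23/4 ]
R4 <- R4 - (1/4)*R1:  [     0  -13/4      5    3/4 ]
R3 <- R3 - (-17/5)*R2:  [   0    0   42  -27 ]
R4 <- R4 - (13/5)*R2:  [   0    0  -21   17 ]
R4 <- R4 - (-1/2)*R3:  [   0    0    0  7/2 ]
Upper-triangular form:
[ 4     1  -4      5 ]
[ 0  -5/4  10  -25/4 ]
[ 0     0  42    -27 ]
[ 0     0   0    7/2 ]
det(A) = (-1)^0 * (4) * (-5/4) * (42) * (7/2) = -735  (0 row swaps -> sign +1)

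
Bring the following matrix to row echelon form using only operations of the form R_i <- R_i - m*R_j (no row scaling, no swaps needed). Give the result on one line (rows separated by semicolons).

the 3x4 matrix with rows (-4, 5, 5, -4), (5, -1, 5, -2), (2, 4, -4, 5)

REF = [-4 5 5 -4; 0 21/4 45/4 -7; 0 0 -108/7 35/3]

Forward elimination:
R2 <- R2 - (-5/4)*R1:  [    0  21/4  45/4    -7 ]
R3 <- R3 - (-1/2)*R1:  [    0  13/2  -3/2     3 ]
R3 <- R3 - (26/21)*R2:  [      0       0  -108/7    35/3 ]
Row echelon form:
[ -4     5       5    -4 ]
[  0  21/4    45/4    -7 ]
[  0     0  -108/7  35/3 ]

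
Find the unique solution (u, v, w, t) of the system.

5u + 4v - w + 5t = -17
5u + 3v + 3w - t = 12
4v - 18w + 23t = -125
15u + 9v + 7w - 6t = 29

Forward elimination on [A|b]:
R2 <- R2 - (1)*R1:  [  0  -1   4  -6  29 ]
R4 <- R4 - (3)*R1:  [   0   -3   10  -21   80 ]
R3 <- R3 - (-4)*R2:  [  0   0  -2  -1  -9 ]
R4 <- R4 - (3)*R2:  [  0   0  -2  -3  -7 ]
R4 <- R4 - (1)*R3:  [  0   0   0  -2   2 ]
Row echelon form:
[ 5   4  -1   5  |  -17 ]
[ 0  -1   4  -6  |   29 ]
[ 0   0  -2  -1  |   -9 ]
[ 0   0   0  -2  |    2 ]
Back-substitution:
t = (2) / -2 = -1
w = (-9 - (-1)*(-1)) / -2 = 5
v = (29 - (4)*(5) - (-6)*(-1)) / -1 = -3
u = (-17 - (4)*(-3) - (-1)*(5) - (5)*(-1)) / 5 = 1

(1, -3, 5, -1)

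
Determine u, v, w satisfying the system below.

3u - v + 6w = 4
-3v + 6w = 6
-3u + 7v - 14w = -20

(2, -4, -1)

Forward elimination on [A|b]:
R3 <- R3 - (-1)*R1:  [   0    6   -8  -16 ]
R3 <- R3 - (-2)*R2:  [  0   0   4  -4 ]
Row echelon form:
[ 3  -1  6  |   4 ]
[ 0  -3  6  |   6 ]
[ 0   0  4  |  -4 ]
Back-substitution:
w = (-4) / 4 = -1
v = (6 - (6)*(-1)) / -3 = -4
u = (4 - (-1)*(-4) - (6)*(-1)) / 3 = 2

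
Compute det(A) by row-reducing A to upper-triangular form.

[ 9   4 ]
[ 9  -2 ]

Forward elimination:
R2 <- R2 - (1)*R1:  [  0  -6 ]
Upper-triangular form:
[ 9   4 ]
[ 0  -6 ]
det(A) = (-1)^0 * (9) * (-6) = -54  (0 row swaps -> sign +1)

det(A) = -54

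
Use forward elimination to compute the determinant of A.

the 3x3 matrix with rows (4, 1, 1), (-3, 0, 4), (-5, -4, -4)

Forward elimination:
R2 <- R2 - (-3/4)*R1:  [    0   3/4  19/4 ]
R3 <- R3 - (-5/4)*R1:  [     0  -11/4  -11/4 ]
R3 <- R3 - (-11/3)*R2:  [    0     0  44/3 ]
Upper-triangular form:
[ 4    1     1 ]
[ 0  3/4  19/4 ]
[ 0    0  44/3 ]
det(A) = (-1)^0 * (4) * (3/4) * (44/3) = 44  (0 row swaps -> sign +1)

det(A) = 44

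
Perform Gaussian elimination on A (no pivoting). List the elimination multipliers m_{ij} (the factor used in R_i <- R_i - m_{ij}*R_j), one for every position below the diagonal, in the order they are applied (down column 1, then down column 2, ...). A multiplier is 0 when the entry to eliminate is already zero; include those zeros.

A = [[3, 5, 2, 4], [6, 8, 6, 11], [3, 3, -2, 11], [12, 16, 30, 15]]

Forward elimination:
R2 <- R2 - (2)*R1:  [  0  -2   2   3 ]
R3 <- R3 - (1)*R1:  [  0  -2  -4   7 ]
R4 <- R4 - (4)*R1:  [  0  -4  22  -1 ]
R3 <- R3 - (1)*R2:  [  0   0  -6   4 ]
R4 <- R4 - (2)*R2:  [  0   0  18  -7 ]
R4 <- R4 - (-3)*R3:  [ 0  0  0  5 ]
Multipliers (in order of application): m_{21} = 2, m_{31} = 1, m_{41} = 4, m_{32} = 1, m_{42} = 2, m_{43} = -3

multipliers: 2, 1, 4, 1, 2, -3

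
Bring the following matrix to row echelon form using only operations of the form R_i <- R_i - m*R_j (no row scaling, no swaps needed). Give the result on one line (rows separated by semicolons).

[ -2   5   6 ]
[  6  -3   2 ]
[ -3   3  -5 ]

Forward elimination:
R2 <- R2 - (-3)*R1:  [  0  12  20 ]
R3 <- R3 - (3/2)*R1:  [    0  -9/2   -14 ]
R3 <- R3 - (-3/8)*R2:  [     0      0  -13/2 ]
Row echelon form:
[ -2   5      6 ]
[  0  12     20 ]
[  0   0  -13/2 ]

REF = [-2 5 6; 0 12 20; 0 0 -13/2]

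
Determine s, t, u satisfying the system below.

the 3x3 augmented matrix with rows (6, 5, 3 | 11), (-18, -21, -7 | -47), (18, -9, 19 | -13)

Forward elimination on [A|b]:
R2 <- R2 - (-3)*R1:  [   0   -6    2  -14 ]
R3 <- R3 - (3)*R1:  [   0  -24   10  -46 ]
R3 <- R3 - (4)*R2:  [  0   0   2  10 ]
Row echelon form:
[ 6   5  3  |   11 ]
[ 0  -6  2  |  -14 ]
[ 0   0  2  |   10 ]
Back-substitution:
u = (10) / 2 = 5
t = (-14 - (2)*(5)) / -6 = 4
s = (11 - (5)*(4) - (3)*(5)) / 6 = -4

(-4, 4, 5)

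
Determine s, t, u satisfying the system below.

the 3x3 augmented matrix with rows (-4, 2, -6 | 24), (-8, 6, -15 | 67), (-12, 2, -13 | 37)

Forward elimination on [A|b]:
R2 <- R2 - (2)*R1:  [  0   2  -3  19 ]
R3 <- R3 - (3)*R1:  [   0   -4    5  -35 ]
R3 <- R3 - (-2)*R2:  [  0   0  -1   3 ]
Row echelon form:
[ -4  2  -6  |  24 ]
[  0  2  -3  |  19 ]
[  0  0  -1  |   3 ]
Back-substitution:
u = (3) / -1 = -3
t = (19 - (-3)*(-3)) / 2 = 5
s = (24 - (2)*(5) - (-6)*(-3)) / -4 = 1

(1, 5, -3)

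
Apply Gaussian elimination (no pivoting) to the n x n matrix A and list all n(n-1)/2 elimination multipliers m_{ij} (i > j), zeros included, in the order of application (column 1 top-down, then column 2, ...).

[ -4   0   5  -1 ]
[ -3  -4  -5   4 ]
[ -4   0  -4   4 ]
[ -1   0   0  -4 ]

multipliers: 3/4, 1, 1/4, 0, 0, 5/36

Forward elimination:
R2 <- R2 - (3/4)*R1:  [     0     -4  -35/4   19/4 ]
R3 <- R3 - (1)*R1:  [  0   0  -9   5 ]
R4 <- R4 - (1/4)*R1:  [     0      0   -5/4  -15/4 ]
R3: entry in column 2 is already 0 -> m_{32} = 0 (no row operation needed)
R4: entry in column 2 is already 0 -> m_{42} = 0 (no row operation needed)
R4 <- R4 - (5/36)*R3:  [     0      0      0  -40/9 ]
Multipliers (in order of application): m_{21} = 3/4, m_{31} = 1, m_{41} = 1/4, m_{32} = 0, m_{42} = 0, m_{43} = 5/36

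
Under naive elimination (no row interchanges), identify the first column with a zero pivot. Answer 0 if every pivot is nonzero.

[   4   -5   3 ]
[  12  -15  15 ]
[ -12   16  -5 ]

Naive forward elimination:
R2 <- R2 - (3)*R1:  [ 0  0  6 ]
R3 <- R3 - (-3)*R1:  [ 0  1  4 ]
Matrix at this point:
[ 4  -5  3 ]
[ 0   0  6 ]
[ 0   1  4 ]
Pivot entry (2,2) is zero but row 3 has 1 in column 2 -> naive elimination stops; a row interchange (e.g. R2 <-> R3) would be required here.

first zero-pivot column = 2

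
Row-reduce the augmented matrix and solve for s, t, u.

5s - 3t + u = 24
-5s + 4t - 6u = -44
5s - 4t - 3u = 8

(4, 0, 4)

Forward elimination on [A|b]:
R2 <- R2 - (-1)*R1:  [   0    1   -5  -20 ]
R3 <- R3 - (1)*R1:  [   0   -1   -4  -16 ]
R3 <- R3 - (-1)*R2:  [   0    0   -9  -36 ]
Row echelon form:
[ 5  -3   1  |   24 ]
[ 0   1  -5  |  -20 ]
[ 0   0  -9  |  -36 ]
Back-substitution:
u = (-36) / -9 = 4
t = (-20 - (-5)*(4)) / 1 = 0
s = (24 - (-3)*(0) - (1)*(4)) / 5 = 4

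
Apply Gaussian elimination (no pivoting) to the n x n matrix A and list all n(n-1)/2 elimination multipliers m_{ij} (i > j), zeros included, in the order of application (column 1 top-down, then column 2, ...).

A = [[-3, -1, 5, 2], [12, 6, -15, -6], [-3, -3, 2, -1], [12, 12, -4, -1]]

Forward elimination:
R2 <- R2 - (-4)*R1:  [ 0  2  5  2 ]
R3 <- R3 - (1)*R1:  [  0  -2  -3  -3 ]
R4 <- R4 - (-4)*R1:  [  0   8  16   7 ]
R3 <- R3 - (-1)*R2:  [  0   0   2  -1 ]
R4 <- R4 - (4)*R2:  [  0   0  -4  -1 ]
R4 <- R4 - (-2)*R3:  [  0   0   0  -3 ]
Multipliers (in order of application): m_{21} = -4, m_{31} = 1, m_{41} = -4, m_{32} = -1, m_{42} = 4, m_{43} = -2

multipliers: -4, 1, -4, -1, 4, -2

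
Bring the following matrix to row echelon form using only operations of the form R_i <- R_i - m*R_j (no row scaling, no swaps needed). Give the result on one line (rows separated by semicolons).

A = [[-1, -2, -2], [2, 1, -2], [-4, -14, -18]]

Forward elimination:
R2 <- R2 - (-2)*R1:  [  0  -3  -6 ]
R3 <- R3 - (4)*R1:  [   0   -6  -10 ]
R3 <- R3 - (2)*R2:  [ 0  0  2 ]
Row echelon form:
[ -1  -2  -2 ]
[  0  -3  -6 ]
[  0   0   2 ]

REF = [-1 -2 -2; 0 -3 -6; 0 0 2]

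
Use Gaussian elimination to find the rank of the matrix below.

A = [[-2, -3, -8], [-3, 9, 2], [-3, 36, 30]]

rank(A) = 2

Row reduction:
R2 <- R2 - (3/2)*R1:  [    0  27/2    14 ]
R3 <- R3 - (3/2)*R1:  [    0  81/2    42 ]
R3 <- R3 - (3)*R2:  [ 0  0  0 ]
Row echelon form:
[ -2    -3  -8 ]
[  0  27/2  14 ]
[  0     0   0 ]
Nonzero rows / pivot columns: 2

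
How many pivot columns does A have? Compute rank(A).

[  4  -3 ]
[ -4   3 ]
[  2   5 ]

Row reduction:
R2 <- R2 - (-1)*R1:  [ 0  0 ]
R3 <- R3 - (1/2)*R1:  [    0  13/2 ]
R2 <-> R3   (pivot in column 2 was zero)
[ 4    -3 ]
[ 0  13/2 ]
[ 0     0 ]
Row echelon form:
[ 4    -3 ]
[ 0  13/2 ]
[ 0     0 ]
Nonzero rows / pivot columns: 2

rank(A) = 2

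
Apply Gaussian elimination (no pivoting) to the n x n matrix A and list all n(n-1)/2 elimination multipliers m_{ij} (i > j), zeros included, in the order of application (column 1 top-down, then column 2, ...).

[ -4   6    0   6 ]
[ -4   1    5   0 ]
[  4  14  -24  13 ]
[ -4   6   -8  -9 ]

multipliers: 1, -1, 1, -4, 0, 2

Forward elimination:
R2 <- R2 - (1)*R1:  [  0  -5   5  -6 ]
R3 <- R3 - (-1)*R1:  [   0   20  -24   19 ]
R4 <- R4 - (1)*R1:  [   0    0   -8  -15 ]
R3 <- R3 - (-4)*R2:  [  0   0  -4  -5 ]
R4: entry in column 2 is already 0 -> m_{42} = 0 (no row operation needed)
R4 <- R4 - (2)*R3:  [  0   0   0  -5 ]
Multipliers (in order of application): m_{21} = 1, m_{31} = -1, m_{41} = 1, m_{32} = -4, m_{42} = 0, m_{43} = 2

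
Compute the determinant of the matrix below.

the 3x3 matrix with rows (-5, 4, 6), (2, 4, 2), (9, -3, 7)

det(A) = -406

Forward elimination:
R2 <- R2 - (-2/5)*R1:  [    0  28/5  22/5 ]
R3 <- R3 - (-9/5)*R1:  [    0  21/5  89/5 ]
R3 <- R3 - (3/4)*R2:  [    0     0  29/2 ]
Upper-triangular form:
[ -5     4     6 ]
[  0  28/5  22/5 ]
[  0     0  29/2 ]
det(A) = (-1)^0 * (-5) * (28/5) * (29/2) = -406  (0 row swaps -> sign +1)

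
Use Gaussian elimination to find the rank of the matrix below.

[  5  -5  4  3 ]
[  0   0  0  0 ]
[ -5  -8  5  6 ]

Row reduction:
R3 <- R3 - (-1)*R1:  [   0  -13    9    9 ]
R2 <-> R3   (pivot in column 2 was zero)
[ 5   -5  4  3 ]
[ 0  -13  9  9 ]
[ 0    0  0  0 ]
Row echelon form:
[ 5   -5  4  3 ]
[ 0  -13  9  9 ]
[ 0    0  0  0 ]
Nonzero rows / pivot columns: 2

rank(A) = 2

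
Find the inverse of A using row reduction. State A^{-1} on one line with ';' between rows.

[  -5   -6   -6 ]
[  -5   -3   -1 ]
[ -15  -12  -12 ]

Gauss-Jordan on [A | I]:
R1 <- (1/-5)*R1:  [    1   6/5   6/5  |  -1/5     0     0 ]
R2 <- R2 - (-5)*R1:  [  0   3   5  |  -1   1   0 ]
R3 <- R3 - (-15)*R1:  [  0   6   6  |  -3   0   1 ]
R2 <- (1/3)*R2:  [    0     1   5/3  |  -1/3   1/3     0 ]
R1 <- R1 - (6/5)*R2:  [    1     0  -4/5  |   1/5  -2/5     0 ]
R3 <- R3 - (6)*R2:  [  0   0  -4  |  -1  -2   1 ]
R3 <- (1/-4)*R3:  [    0     0     1  |   1/4   1/2  -1/4 ]
R1 <- R1 - (-4/5)*R3:  [    1     0     0  |   2/5     0  -1/5 ]
R2 <- R2 - (5/3)*R3:  [    0     1     0  |  -3/4  -1/2  5/12 ]
Right block of [I | A^{-1}] is the inverse:
[  2/5     0  -1/5 ]
[ -3/4  -1/2  5/12 ]
[  1/4   1/2  -1/4 ]

inverse = [2/5 0 -1/5; -3/4 -1/2 5/12; 1/4 1/2 -1/4]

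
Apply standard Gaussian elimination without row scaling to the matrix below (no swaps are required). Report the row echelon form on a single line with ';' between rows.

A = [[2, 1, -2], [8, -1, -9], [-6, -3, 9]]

Forward elimination:
R2 <- R2 - (4)*R1:  [  0  -5  -1 ]
R3 <- R3 - (-3)*R1:  [ 0  0  3 ]
Row echelon form:
[ 2   1  -2 ]
[ 0  -5  -1 ]
[ 0   0   3 ]

REF = [2 1 -2; 0 -5 -1; 0 0 3]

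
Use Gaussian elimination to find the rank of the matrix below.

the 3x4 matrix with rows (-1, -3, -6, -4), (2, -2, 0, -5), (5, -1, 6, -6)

Row reduction:
R2 <- R2 - (-2)*R1:  [   0   -8  -12  -13 ]
R3 <- R3 - (-5)*R1:  [   0  -16  -24  -26 ]
R3 <- R3 - (2)*R2:  [ 0  0  0  0 ]
Row echelon form:
[ -1  -3   -6   -4 ]
[  0  -8  -12  -13 ]
[  0   0    0    0 ]
Nonzero rows / pivot columns: 2

rank(A) = 2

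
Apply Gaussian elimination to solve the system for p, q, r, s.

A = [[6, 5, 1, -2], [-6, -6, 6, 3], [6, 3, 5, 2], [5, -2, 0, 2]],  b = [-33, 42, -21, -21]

(-5, 0, 1, 2)

Forward elimination on [A|b]:
R2 <- R2 - (-1)*R1:  [  0  -1   7   1   9 ]
R3 <- R3 - (1)*R1:  [  0  -2   4   4  12 ]
R4 <- R4 - (5/6)*R1:  [     0  -37/6   -5/6   11/3   13/2 ]
R3 <- R3 - (2)*R2:  [   0    0  -10    2   -6 ]
R4 <- R4 - (37/6)*R2:  [    0     0   -44  -5/2   -49 ]
R4 <- R4 - (22/5)*R3:  [       0        0        0  -113/10   -113/5 ]
Row echelon form:
[ 6   5    1       -2  |     -33 ]
[ 0  -1    7        1  |       9 ]
[ 0   0  -10        2  |      -6 ]
[ 0   0    0  -113/10  |  -113/5 ]
Back-substitution:
s = (-113/5) / (-113/10) = 2
r = (-6 - (2)*(2)) / -10 = 1
q = (9 - (7)*(1) - (1)*(2)) / -1 = 0
p = (-33 - (5)*(0) - (1)*(1) - (-2)*(2)) / 6 = -5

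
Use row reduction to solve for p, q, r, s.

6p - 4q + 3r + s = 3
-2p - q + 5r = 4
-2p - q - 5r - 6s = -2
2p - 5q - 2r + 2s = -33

(3, 5, 3, -4)

Forward elimination on [A|b]:
R2 <- R2 - (-1/3)*R1:  [    0  -7/3     6   1/3     5 ]
R3 <- R3 - (-1/3)*R1:  [     0   -7/3     -4  -17/3     -1 ]
R4 <- R4 - (1/3)*R1:  [     0  -11/3     -3    5/3    -34 ]
R3 <- R3 - (1)*R2:  [   0    0  -10   -6   -6 ]
R4 <- R4 - (11/7)*R2:  [      0       0   -87/7     8/7  -293/7 ]
R4 <- R4 - (87/70)*R3:  [      0       0       0    43/5  -172/5 ]
Row echelon form:
[ 6    -4    3     1  |       3 ]
[ 0  -7/3    6   1/3  |       5 ]
[ 0     0  -10    -6  |      -6 ]
[ 0     0    0  43/5  |  -172/5 ]
Back-substitution:
s = (-172/5) / (43/5) = -4
r = (-6 - (-6)*(-4)) / -10 = 3
q = (5 - (6)*(3) - (1/3)*(-4)) / (-7/3) = 5
p = (3 - (-4)*(5) - (3)*(3) - (1)*(-4)) / 6 = 3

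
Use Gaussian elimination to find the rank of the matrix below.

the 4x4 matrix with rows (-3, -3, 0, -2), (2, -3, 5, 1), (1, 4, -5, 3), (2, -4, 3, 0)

rank(A) = 4

Row reduction:
R2 <- R2 - (-2/3)*R1:  [    0    -5     5  -1/3 ]
R3 <- R3 - (-1/3)*R1:  [   0    3   -5  7/3 ]
R4 <- R4 - (-2/3)*R1:  [    0    -6     3  -4/3 ]
R3 <- R3 - (-3/5)*R2:  [     0      0     -2  32/15 ]
R4 <- R4 - (6/5)*R2:  [      0       0      -3  -14/15 ]
R4 <- R4 - (3/2)*R3:  [      0       0       0  -62/15 ]
Row echelon form:
[ -3  -3   0      -2 ]
[  0  -5   5    -1/3 ]
[  0   0  -2   32/15 ]
[  0   0   0  -62/15 ]
Nonzero rows / pivot columns: 4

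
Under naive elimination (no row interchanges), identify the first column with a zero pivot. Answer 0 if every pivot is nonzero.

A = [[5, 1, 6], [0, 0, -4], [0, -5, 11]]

first zero-pivot column = 2

Naive forward elimination:
Matrix at this point:
[ 5   1   6 ]
[ 0   0  -4 ]
[ 0  -5  11 ]
Pivot entry (2,2) is zero but row 3 has -5 in column 2 -> naive elimination stops; a row interchange (e.g. R2 <-> R3) would be required here.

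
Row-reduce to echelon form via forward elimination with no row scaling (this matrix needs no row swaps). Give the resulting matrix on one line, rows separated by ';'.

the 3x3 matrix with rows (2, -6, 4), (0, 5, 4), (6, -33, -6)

REF = [2 -6 4; 0 5 4; 0 0 -6]

Forward elimination:
R3 <- R3 - (3)*R1:  [   0  -15  -18 ]
R3 <- R3 - (-3)*R2:  [  0   0  -6 ]
Row echelon form:
[ 2  -6   4 ]
[ 0   5   4 ]
[ 0   0  -6 ]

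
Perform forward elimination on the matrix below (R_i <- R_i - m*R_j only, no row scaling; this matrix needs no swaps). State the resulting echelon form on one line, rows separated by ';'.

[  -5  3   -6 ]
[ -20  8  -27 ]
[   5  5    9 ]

REF = [-5 3 -6; 0 -4 -3; 0 0 -3]

Forward elimination:
R2 <- R2 - (4)*R1:  [  0  -4  -3 ]
R3 <- R3 - (-1)*R1:  [ 0  8  3 ]
R3 <- R3 - (-2)*R2:  [  0   0  -3 ]
Row echelon form:
[ -5   3  -6 ]
[  0  -4  -3 ]
[  0   0  -3 ]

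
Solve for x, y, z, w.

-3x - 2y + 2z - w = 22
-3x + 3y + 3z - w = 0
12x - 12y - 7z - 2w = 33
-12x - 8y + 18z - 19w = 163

Forward elimination on [A|b]:
R2 <- R2 - (1)*R1:  [   0    5    1    0  -22 ]
R3 <- R3 - (-4)*R1:  [   0  -20    1   -6  121 ]
R4 <- R4 - (4)*R1:  [   0    0   10  -15   75 ]
R3 <- R3 - (-4)*R2:  [  0   0   5  -6  33 ]
R4 <- R4 - (2)*R3:  [  0   0   0  -3   9 ]
Row echelon form:
[ -3  -2  2  -1  |   22 ]
[  0   5  1   0  |  -22 ]
[  0   0  5  -6  |   33 ]
[  0   0  0  -3  |    9 ]
Back-substitution:
w = (9) / -3 = -3
z = (33 - (-6)*(-3)) / 5 = 3
y = (-22 - (1)*(3)) / 5 = -5
x = (22 - (-2)*(-5) - (2)*(3) - (-1)*(-3)) / -3 = -1

(-1, -5, 3, -3)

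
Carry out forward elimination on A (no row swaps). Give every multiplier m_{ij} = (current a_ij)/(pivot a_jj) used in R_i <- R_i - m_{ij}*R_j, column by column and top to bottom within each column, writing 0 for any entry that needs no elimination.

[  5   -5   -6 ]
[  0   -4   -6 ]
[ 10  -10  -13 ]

Forward elimination:
R2: entry in column 1 is already 0 -> m_{21} = 0 (no row operation needed)
R3 <- R3 - (2)*R1:  [  0   0  -1 ]
R3: entry in column 2 is already 0 -> m_{32} = 0 (no row operation needed)
Multipliers (in order of application): m_{21} = 0, m_{31} = 2, m_{32} = 0

multipliers: 0, 2, 0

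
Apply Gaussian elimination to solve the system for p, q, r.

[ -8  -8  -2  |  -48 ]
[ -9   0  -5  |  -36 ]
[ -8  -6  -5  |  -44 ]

Forward elimination on [A|b]:
R2 <- R2 - (9/8)*R1:  [     0      9  -11/4     18 ]
R3 <- R3 - (1)*R1:  [  0   2  -3   4 ]
R3 <- R3 - (2/9)*R2:  [      0       0  -43/18       0 ]
Row echelon form:
[ -8  -8      -2  |  -48 ]
[  0   9   -11/4  |   18 ]
[  0   0  -43/18  |    0 ]
Back-substitution:
r = (0) / (-43/18) = 0
q = (18 - (-11/4)*(0)) / 9 = 2
p = (-48 - (-8)*(2) - (-2)*(0)) / -8 = 4

(4, 2, 0)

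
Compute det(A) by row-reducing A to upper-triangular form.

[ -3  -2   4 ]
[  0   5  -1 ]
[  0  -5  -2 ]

det(A) = 45

Forward elimination:
R3 <- R3 - (-1)*R2:  [  0   0  -3 ]
Upper-triangular form:
[ -3  -2   4 ]
[  0   5  -1 ]
[  0   0  -3 ]
det(A) = (-1)^0 * (-3) * (5) * (-3) = 45  (0 row swaps -> sign +1)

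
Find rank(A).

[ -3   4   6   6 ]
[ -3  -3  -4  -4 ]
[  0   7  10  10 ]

Row reduction:
R2 <- R2 - (1)*R1:  [   0   -7  -10  -10 ]
R3 <- R3 - (-1)*R2:  [ 0  0  0  0 ]
Row echelon form:
[ -3   4    6    6 ]
[  0  -7  -10  -10 ]
[  0   0    0    0 ]
Nonzero rows / pivot columns: 2

rank(A) = 2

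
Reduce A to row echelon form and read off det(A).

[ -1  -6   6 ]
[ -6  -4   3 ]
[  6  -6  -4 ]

det(A) = 362

Forward elimination:
R2 <- R2 - (6)*R1:  [   0   32  -33 ]
R3 <- R3 - (-6)*R1:  [   0  -42   32 ]
R3 <- R3 - (-21/16)*R2:  [       0        0  -181/16 ]
Upper-triangular form:
[ -1  -6        6 ]
[  0  32      -33 ]
[  0   0  -181/16 ]
det(A) = (-1)^0 * (-1) * (32) * (-181/16) = 362  (0 row swaps -> sign +1)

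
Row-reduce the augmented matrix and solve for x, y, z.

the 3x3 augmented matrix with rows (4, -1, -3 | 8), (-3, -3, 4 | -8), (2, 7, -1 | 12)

(3, 1, 1)

Forward elimination on [A|b]:
R2 <- R2 - (-3/4)*R1:  [     0  -15/4    7/4     -2 ]
R3 <- R3 - (1/2)*R1:  [    0  15/2   1/2     8 ]
R3 <- R3 - (-2)*R2:  [ 0  0  4  4 ]
Row echelon form:
[ 4     -1   -3  |   8 ]
[ 0  -15/4  7/4  |  -2 ]
[ 0      0    4  |   4 ]
Back-substitution:
z = (4) / 4 = 1
y = (-2 - (7/4)*(1)) / (-15/4) = 1
x = (8 - (-1)*(1) - (-3)*(1)) / 4 = 3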